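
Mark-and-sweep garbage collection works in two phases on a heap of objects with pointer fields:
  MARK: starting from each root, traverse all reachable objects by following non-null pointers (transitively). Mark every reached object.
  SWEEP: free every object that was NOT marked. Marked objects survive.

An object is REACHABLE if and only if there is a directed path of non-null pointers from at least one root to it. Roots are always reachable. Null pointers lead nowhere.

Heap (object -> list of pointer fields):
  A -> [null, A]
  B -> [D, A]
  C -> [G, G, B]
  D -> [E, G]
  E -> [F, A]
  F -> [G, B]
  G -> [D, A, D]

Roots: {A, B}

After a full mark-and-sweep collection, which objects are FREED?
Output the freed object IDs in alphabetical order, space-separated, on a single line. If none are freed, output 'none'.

Answer: C

Derivation:
Roots: A B
Mark A: refs=null A, marked=A
Mark B: refs=D A, marked=A B
Mark D: refs=E G, marked=A B D
Mark E: refs=F A, marked=A B D E
Mark G: refs=D A D, marked=A B D E G
Mark F: refs=G B, marked=A B D E F G
Unmarked (collected): C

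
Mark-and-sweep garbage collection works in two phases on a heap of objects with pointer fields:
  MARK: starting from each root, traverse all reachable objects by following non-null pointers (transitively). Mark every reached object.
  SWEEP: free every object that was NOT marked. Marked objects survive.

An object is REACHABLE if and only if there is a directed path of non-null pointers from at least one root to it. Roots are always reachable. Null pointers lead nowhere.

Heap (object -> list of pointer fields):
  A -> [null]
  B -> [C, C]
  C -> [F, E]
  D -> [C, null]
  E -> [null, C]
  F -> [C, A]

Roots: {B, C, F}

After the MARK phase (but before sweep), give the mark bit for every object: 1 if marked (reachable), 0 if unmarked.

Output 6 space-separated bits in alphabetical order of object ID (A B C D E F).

Roots: B C F
Mark B: refs=C C, marked=B
Mark C: refs=F E, marked=B C
Mark F: refs=C A, marked=B C F
Mark E: refs=null C, marked=B C E F
Mark A: refs=null, marked=A B C E F
Unmarked (collected): D

Answer: 1 1 1 0 1 1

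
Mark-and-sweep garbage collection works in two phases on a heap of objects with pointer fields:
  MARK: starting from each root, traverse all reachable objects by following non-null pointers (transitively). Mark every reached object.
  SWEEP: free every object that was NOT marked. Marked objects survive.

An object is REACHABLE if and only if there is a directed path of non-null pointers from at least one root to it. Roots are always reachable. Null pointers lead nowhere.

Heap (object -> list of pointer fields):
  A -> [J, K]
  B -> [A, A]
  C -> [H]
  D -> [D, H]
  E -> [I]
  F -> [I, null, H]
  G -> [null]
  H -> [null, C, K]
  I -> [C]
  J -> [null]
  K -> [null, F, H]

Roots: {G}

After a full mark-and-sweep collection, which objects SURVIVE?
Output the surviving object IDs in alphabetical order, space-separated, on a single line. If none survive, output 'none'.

Answer: G

Derivation:
Roots: G
Mark G: refs=null, marked=G
Unmarked (collected): A B C D E F H I J K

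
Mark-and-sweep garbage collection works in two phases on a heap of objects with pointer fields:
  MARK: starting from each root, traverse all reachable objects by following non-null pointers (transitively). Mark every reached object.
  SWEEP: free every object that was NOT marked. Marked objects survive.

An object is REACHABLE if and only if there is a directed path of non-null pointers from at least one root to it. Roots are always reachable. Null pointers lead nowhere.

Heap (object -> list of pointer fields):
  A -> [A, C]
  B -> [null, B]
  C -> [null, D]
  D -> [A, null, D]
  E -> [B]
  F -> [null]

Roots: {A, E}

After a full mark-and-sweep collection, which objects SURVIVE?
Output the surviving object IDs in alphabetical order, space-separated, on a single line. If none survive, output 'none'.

Answer: A B C D E

Derivation:
Roots: A E
Mark A: refs=A C, marked=A
Mark E: refs=B, marked=A E
Mark C: refs=null D, marked=A C E
Mark B: refs=null B, marked=A B C E
Mark D: refs=A null D, marked=A B C D E
Unmarked (collected): F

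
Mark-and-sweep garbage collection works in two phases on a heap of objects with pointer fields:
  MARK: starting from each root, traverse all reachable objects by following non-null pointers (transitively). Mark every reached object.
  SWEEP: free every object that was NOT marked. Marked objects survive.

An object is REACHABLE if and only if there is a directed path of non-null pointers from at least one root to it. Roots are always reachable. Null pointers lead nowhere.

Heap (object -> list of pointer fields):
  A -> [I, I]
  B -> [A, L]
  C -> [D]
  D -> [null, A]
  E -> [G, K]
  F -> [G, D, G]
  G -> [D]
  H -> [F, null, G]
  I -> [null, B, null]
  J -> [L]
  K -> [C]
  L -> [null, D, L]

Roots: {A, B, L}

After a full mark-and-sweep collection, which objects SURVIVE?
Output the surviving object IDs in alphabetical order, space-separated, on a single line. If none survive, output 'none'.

Roots: A B L
Mark A: refs=I I, marked=A
Mark B: refs=A L, marked=A B
Mark L: refs=null D L, marked=A B L
Mark I: refs=null B null, marked=A B I L
Mark D: refs=null A, marked=A B D I L
Unmarked (collected): C E F G H J K

Answer: A B D I L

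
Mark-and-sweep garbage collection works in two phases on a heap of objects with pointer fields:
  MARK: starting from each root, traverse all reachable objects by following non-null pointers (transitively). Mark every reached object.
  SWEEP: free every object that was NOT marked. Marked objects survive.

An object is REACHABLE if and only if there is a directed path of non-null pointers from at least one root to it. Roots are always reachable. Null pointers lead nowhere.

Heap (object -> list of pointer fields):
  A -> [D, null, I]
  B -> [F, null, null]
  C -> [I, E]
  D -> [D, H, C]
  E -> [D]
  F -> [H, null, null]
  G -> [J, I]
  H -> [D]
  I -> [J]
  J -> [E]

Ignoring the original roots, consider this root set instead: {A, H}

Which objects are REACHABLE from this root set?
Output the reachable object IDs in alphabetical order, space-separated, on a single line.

Answer: A C D E H I J

Derivation:
Roots: A H
Mark A: refs=D null I, marked=A
Mark H: refs=D, marked=A H
Mark D: refs=D H C, marked=A D H
Mark I: refs=J, marked=A D H I
Mark C: refs=I E, marked=A C D H I
Mark J: refs=E, marked=A C D H I J
Mark E: refs=D, marked=A C D E H I J
Unmarked (collected): B F G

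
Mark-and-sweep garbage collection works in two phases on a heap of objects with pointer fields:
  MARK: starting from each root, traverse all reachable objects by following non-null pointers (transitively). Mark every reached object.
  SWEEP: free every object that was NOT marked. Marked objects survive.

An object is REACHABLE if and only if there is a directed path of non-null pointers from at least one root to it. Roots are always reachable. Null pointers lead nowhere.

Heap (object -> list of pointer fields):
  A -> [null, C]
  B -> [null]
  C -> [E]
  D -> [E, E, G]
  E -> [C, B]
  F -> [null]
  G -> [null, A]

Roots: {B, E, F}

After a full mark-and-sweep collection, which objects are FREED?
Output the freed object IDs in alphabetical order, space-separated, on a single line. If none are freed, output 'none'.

Answer: A D G

Derivation:
Roots: B E F
Mark B: refs=null, marked=B
Mark E: refs=C B, marked=B E
Mark F: refs=null, marked=B E F
Mark C: refs=E, marked=B C E F
Unmarked (collected): A D G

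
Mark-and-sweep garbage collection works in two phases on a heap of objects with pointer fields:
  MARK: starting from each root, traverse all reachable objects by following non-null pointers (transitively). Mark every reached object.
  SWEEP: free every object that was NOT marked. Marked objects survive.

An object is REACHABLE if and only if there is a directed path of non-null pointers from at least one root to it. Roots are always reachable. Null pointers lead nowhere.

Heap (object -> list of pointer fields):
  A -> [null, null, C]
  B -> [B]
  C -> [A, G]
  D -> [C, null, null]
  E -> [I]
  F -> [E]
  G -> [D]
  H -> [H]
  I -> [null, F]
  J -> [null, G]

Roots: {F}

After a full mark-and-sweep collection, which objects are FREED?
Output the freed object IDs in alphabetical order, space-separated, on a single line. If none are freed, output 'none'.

Answer: A B C D G H J

Derivation:
Roots: F
Mark F: refs=E, marked=F
Mark E: refs=I, marked=E F
Mark I: refs=null F, marked=E F I
Unmarked (collected): A B C D G H J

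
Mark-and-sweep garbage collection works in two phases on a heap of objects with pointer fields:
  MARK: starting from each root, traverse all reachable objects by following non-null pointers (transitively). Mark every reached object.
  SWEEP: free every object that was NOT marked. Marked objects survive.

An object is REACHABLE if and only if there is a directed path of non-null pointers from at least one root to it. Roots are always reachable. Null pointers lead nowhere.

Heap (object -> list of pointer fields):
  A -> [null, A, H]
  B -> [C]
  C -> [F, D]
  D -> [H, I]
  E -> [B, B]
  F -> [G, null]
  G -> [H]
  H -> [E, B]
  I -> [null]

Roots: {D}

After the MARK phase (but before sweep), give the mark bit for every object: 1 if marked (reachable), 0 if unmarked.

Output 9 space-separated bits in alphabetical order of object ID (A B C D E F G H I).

Roots: D
Mark D: refs=H I, marked=D
Mark H: refs=E B, marked=D H
Mark I: refs=null, marked=D H I
Mark E: refs=B B, marked=D E H I
Mark B: refs=C, marked=B D E H I
Mark C: refs=F D, marked=B C D E H I
Mark F: refs=G null, marked=B C D E F H I
Mark G: refs=H, marked=B C D E F G H I
Unmarked (collected): A

Answer: 0 1 1 1 1 1 1 1 1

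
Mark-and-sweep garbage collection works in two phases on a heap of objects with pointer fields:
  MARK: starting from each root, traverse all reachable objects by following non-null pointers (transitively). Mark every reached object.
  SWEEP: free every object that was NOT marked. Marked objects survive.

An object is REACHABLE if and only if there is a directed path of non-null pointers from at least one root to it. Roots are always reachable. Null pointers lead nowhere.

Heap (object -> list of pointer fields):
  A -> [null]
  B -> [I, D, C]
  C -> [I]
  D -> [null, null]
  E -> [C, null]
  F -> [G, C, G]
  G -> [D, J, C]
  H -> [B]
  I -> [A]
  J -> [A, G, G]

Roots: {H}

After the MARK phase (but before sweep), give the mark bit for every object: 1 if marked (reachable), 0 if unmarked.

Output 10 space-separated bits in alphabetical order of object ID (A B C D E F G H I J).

Answer: 1 1 1 1 0 0 0 1 1 0

Derivation:
Roots: H
Mark H: refs=B, marked=H
Mark B: refs=I D C, marked=B H
Mark I: refs=A, marked=B H I
Mark D: refs=null null, marked=B D H I
Mark C: refs=I, marked=B C D H I
Mark A: refs=null, marked=A B C D H I
Unmarked (collected): E F G J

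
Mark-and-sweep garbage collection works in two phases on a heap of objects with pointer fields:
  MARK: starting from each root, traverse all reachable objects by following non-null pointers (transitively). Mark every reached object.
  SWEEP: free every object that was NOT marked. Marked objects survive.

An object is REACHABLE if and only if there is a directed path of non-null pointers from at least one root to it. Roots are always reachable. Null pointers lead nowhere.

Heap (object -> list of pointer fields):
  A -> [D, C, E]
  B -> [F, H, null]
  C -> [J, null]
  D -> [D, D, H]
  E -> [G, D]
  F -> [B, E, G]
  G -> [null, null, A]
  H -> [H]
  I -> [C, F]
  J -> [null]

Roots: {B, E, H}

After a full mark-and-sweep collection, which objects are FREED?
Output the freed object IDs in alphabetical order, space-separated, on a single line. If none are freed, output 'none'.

Roots: B E H
Mark B: refs=F H null, marked=B
Mark E: refs=G D, marked=B E
Mark H: refs=H, marked=B E H
Mark F: refs=B E G, marked=B E F H
Mark G: refs=null null A, marked=B E F G H
Mark D: refs=D D H, marked=B D E F G H
Mark A: refs=D C E, marked=A B D E F G H
Mark C: refs=J null, marked=A B C D E F G H
Mark J: refs=null, marked=A B C D E F G H J
Unmarked (collected): I

Answer: I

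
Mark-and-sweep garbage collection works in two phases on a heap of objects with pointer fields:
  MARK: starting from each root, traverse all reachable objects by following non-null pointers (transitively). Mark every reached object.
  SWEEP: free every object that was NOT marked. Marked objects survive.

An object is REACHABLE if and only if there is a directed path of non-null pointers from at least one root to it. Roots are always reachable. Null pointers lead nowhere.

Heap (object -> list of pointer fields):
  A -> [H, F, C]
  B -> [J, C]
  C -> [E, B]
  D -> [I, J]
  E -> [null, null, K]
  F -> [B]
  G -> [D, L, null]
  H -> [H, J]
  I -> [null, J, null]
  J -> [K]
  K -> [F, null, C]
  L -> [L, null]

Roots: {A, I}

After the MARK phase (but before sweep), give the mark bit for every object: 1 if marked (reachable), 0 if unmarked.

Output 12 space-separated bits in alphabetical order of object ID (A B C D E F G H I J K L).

Roots: A I
Mark A: refs=H F C, marked=A
Mark I: refs=null J null, marked=A I
Mark H: refs=H J, marked=A H I
Mark F: refs=B, marked=A F H I
Mark C: refs=E B, marked=A C F H I
Mark J: refs=K, marked=A C F H I J
Mark B: refs=J C, marked=A B C F H I J
Mark E: refs=null null K, marked=A B C E F H I J
Mark K: refs=F null C, marked=A B C E F H I J K
Unmarked (collected): D G L

Answer: 1 1 1 0 1 1 0 1 1 1 1 0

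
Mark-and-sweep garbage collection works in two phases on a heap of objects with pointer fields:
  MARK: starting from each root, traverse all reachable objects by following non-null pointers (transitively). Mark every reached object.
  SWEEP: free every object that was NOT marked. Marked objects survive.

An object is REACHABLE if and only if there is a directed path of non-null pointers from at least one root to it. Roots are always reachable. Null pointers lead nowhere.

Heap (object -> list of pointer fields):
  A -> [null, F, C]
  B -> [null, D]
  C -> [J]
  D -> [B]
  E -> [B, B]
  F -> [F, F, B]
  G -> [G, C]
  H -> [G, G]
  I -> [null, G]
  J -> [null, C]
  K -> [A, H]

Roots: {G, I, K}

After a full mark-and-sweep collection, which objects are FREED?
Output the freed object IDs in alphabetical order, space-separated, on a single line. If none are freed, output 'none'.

Roots: G I K
Mark G: refs=G C, marked=G
Mark I: refs=null G, marked=G I
Mark K: refs=A H, marked=G I K
Mark C: refs=J, marked=C G I K
Mark A: refs=null F C, marked=A C G I K
Mark H: refs=G G, marked=A C G H I K
Mark J: refs=null C, marked=A C G H I J K
Mark F: refs=F F B, marked=A C F G H I J K
Mark B: refs=null D, marked=A B C F G H I J K
Mark D: refs=B, marked=A B C D F G H I J K
Unmarked (collected): E

Answer: E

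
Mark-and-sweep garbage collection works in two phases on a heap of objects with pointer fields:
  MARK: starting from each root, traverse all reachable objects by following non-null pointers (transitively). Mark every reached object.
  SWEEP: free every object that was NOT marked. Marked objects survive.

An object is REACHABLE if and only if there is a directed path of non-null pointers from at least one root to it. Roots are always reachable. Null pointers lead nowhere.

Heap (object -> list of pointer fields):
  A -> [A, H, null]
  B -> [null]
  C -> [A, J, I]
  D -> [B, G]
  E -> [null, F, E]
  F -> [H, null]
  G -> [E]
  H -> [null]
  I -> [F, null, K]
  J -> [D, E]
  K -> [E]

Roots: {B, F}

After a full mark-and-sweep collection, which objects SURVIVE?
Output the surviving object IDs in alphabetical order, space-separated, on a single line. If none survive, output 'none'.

Roots: B F
Mark B: refs=null, marked=B
Mark F: refs=H null, marked=B F
Mark H: refs=null, marked=B F H
Unmarked (collected): A C D E G I J K

Answer: B F H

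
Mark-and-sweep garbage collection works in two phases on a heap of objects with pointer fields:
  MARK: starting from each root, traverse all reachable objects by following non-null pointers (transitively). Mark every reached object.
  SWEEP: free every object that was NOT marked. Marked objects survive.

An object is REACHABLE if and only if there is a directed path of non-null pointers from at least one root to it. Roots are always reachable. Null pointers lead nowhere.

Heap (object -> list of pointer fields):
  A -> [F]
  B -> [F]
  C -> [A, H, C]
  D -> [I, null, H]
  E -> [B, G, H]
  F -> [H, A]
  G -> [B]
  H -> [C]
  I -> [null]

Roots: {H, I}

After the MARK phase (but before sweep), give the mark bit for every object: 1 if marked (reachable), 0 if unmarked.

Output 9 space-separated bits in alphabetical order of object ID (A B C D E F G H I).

Roots: H I
Mark H: refs=C, marked=H
Mark I: refs=null, marked=H I
Mark C: refs=A H C, marked=C H I
Mark A: refs=F, marked=A C H I
Mark F: refs=H A, marked=A C F H I
Unmarked (collected): B D E G

Answer: 1 0 1 0 0 1 0 1 1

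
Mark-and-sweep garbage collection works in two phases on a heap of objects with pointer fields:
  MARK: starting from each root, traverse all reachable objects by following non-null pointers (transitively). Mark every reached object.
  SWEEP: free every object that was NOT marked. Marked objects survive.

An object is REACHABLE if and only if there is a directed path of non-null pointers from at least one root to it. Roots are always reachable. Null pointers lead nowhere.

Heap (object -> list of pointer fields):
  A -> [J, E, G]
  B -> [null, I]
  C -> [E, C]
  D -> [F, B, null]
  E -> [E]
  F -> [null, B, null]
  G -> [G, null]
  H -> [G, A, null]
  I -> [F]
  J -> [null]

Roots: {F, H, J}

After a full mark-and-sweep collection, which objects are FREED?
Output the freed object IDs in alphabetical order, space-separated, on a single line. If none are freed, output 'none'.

Answer: C D

Derivation:
Roots: F H J
Mark F: refs=null B null, marked=F
Mark H: refs=G A null, marked=F H
Mark J: refs=null, marked=F H J
Mark B: refs=null I, marked=B F H J
Mark G: refs=G null, marked=B F G H J
Mark A: refs=J E G, marked=A B F G H J
Mark I: refs=F, marked=A B F G H I J
Mark E: refs=E, marked=A B E F G H I J
Unmarked (collected): C D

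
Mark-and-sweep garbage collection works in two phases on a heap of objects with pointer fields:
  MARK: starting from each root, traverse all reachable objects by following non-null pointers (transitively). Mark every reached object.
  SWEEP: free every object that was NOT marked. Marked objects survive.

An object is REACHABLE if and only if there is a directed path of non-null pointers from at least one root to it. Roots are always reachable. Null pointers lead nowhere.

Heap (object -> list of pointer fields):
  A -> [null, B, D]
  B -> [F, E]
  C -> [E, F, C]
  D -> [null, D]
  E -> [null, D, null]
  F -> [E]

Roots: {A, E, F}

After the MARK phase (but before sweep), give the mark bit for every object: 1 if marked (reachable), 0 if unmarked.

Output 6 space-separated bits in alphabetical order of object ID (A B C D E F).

Roots: A E F
Mark A: refs=null B D, marked=A
Mark E: refs=null D null, marked=A E
Mark F: refs=E, marked=A E F
Mark B: refs=F E, marked=A B E F
Mark D: refs=null D, marked=A B D E F
Unmarked (collected): C

Answer: 1 1 0 1 1 1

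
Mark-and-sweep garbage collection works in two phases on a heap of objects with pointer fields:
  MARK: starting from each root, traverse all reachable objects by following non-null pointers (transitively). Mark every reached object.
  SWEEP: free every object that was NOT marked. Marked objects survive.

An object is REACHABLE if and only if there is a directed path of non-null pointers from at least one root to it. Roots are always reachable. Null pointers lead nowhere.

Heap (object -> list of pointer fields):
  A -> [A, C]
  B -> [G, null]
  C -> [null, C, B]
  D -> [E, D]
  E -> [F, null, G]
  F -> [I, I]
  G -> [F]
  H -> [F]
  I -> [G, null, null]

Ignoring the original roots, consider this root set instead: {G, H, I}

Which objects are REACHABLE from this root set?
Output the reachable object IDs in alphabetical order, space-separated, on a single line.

Roots: G H I
Mark G: refs=F, marked=G
Mark H: refs=F, marked=G H
Mark I: refs=G null null, marked=G H I
Mark F: refs=I I, marked=F G H I
Unmarked (collected): A B C D E

Answer: F G H I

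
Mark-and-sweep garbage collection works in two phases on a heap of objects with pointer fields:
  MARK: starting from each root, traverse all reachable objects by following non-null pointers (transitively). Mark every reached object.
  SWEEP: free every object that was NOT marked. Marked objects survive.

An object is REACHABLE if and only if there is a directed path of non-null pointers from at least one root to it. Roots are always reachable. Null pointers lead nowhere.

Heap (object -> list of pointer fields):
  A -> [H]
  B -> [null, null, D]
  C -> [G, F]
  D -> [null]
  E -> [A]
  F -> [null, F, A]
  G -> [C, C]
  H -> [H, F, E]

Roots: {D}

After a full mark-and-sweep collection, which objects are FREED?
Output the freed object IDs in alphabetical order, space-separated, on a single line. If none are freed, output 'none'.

Answer: A B C E F G H

Derivation:
Roots: D
Mark D: refs=null, marked=D
Unmarked (collected): A B C E F G H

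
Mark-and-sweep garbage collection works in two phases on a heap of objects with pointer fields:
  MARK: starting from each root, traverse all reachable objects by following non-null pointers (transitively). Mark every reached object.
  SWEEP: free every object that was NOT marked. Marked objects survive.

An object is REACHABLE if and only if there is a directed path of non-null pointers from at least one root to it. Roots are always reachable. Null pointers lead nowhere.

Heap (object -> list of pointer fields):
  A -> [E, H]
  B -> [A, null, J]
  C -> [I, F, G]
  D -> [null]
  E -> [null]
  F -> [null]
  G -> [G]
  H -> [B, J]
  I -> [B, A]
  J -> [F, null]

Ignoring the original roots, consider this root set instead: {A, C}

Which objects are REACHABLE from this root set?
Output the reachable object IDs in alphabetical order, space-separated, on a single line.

Answer: A B C E F G H I J

Derivation:
Roots: A C
Mark A: refs=E H, marked=A
Mark C: refs=I F G, marked=A C
Mark E: refs=null, marked=A C E
Mark H: refs=B J, marked=A C E H
Mark I: refs=B A, marked=A C E H I
Mark F: refs=null, marked=A C E F H I
Mark G: refs=G, marked=A C E F G H I
Mark B: refs=A null J, marked=A B C E F G H I
Mark J: refs=F null, marked=A B C E F G H I J
Unmarked (collected): D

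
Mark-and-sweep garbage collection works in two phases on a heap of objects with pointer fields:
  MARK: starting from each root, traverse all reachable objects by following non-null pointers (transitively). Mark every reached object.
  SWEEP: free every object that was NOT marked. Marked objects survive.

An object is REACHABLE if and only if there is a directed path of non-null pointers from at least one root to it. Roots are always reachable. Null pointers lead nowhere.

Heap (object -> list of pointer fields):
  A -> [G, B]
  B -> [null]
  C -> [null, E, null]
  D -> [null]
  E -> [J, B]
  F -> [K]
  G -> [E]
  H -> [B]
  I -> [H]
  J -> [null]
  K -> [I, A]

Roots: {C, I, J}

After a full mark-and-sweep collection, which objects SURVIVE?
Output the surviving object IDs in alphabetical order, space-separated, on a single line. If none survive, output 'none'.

Roots: C I J
Mark C: refs=null E null, marked=C
Mark I: refs=H, marked=C I
Mark J: refs=null, marked=C I J
Mark E: refs=J B, marked=C E I J
Mark H: refs=B, marked=C E H I J
Mark B: refs=null, marked=B C E H I J
Unmarked (collected): A D F G K

Answer: B C E H I J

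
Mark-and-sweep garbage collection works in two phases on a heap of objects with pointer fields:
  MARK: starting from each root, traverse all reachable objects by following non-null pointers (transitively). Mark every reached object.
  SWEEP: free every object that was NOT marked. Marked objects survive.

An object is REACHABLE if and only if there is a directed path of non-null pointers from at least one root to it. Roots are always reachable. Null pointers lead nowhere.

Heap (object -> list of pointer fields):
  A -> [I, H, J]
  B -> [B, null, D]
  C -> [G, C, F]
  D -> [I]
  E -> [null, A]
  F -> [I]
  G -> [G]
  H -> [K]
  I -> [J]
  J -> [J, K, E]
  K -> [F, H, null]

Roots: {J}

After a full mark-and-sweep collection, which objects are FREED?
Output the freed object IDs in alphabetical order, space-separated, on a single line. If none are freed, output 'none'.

Answer: B C D G

Derivation:
Roots: J
Mark J: refs=J K E, marked=J
Mark K: refs=F H null, marked=J K
Mark E: refs=null A, marked=E J K
Mark F: refs=I, marked=E F J K
Mark H: refs=K, marked=E F H J K
Mark A: refs=I H J, marked=A E F H J K
Mark I: refs=J, marked=A E F H I J K
Unmarked (collected): B C D G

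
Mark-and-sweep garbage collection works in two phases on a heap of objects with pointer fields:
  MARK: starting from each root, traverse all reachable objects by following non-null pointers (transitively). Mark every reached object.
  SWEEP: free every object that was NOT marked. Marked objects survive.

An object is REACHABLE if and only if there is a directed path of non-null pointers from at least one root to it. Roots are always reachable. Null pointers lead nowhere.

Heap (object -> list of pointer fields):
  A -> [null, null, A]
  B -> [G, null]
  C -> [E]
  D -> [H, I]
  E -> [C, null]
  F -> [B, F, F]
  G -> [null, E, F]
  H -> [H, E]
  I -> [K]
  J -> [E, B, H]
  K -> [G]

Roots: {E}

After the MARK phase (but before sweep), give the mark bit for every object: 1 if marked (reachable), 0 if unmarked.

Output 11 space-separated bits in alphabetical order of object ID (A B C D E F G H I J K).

Answer: 0 0 1 0 1 0 0 0 0 0 0

Derivation:
Roots: E
Mark E: refs=C null, marked=E
Mark C: refs=E, marked=C E
Unmarked (collected): A B D F G H I J K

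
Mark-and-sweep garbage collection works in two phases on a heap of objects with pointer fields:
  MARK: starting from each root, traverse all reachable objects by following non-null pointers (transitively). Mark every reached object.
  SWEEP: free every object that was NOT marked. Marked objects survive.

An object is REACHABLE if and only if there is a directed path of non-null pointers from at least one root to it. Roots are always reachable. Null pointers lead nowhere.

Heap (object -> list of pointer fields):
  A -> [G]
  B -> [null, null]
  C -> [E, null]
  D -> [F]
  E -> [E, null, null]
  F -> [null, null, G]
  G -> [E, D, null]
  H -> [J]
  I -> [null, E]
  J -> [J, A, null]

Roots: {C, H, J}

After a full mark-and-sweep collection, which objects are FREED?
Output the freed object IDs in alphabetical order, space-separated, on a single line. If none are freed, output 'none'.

Roots: C H J
Mark C: refs=E null, marked=C
Mark H: refs=J, marked=C H
Mark J: refs=J A null, marked=C H J
Mark E: refs=E null null, marked=C E H J
Mark A: refs=G, marked=A C E H J
Mark G: refs=E D null, marked=A C E G H J
Mark D: refs=F, marked=A C D E G H J
Mark F: refs=null null G, marked=A C D E F G H J
Unmarked (collected): B I

Answer: B I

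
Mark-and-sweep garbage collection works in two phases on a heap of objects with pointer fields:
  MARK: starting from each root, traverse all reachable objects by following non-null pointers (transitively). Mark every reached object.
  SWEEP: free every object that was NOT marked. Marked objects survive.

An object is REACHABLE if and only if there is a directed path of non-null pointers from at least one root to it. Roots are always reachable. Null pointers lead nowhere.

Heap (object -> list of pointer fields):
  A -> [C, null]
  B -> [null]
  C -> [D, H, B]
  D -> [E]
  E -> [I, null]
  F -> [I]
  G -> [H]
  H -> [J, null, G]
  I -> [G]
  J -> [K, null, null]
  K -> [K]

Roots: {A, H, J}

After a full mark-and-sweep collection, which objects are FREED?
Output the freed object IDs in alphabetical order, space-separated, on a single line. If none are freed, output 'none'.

Roots: A H J
Mark A: refs=C null, marked=A
Mark H: refs=J null G, marked=A H
Mark J: refs=K null null, marked=A H J
Mark C: refs=D H B, marked=A C H J
Mark G: refs=H, marked=A C G H J
Mark K: refs=K, marked=A C G H J K
Mark D: refs=E, marked=A C D G H J K
Mark B: refs=null, marked=A B C D G H J K
Mark E: refs=I null, marked=A B C D E G H J K
Mark I: refs=G, marked=A B C D E G H I J K
Unmarked (collected): F

Answer: F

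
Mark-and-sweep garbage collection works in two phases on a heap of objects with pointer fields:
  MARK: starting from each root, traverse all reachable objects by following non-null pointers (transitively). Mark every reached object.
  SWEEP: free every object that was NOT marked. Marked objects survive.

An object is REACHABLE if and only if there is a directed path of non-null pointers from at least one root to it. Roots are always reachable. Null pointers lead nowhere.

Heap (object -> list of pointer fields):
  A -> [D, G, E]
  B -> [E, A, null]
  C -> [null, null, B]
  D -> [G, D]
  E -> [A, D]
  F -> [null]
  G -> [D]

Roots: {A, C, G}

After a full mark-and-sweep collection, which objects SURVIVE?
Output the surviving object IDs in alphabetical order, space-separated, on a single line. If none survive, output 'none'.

Answer: A B C D E G

Derivation:
Roots: A C G
Mark A: refs=D G E, marked=A
Mark C: refs=null null B, marked=A C
Mark G: refs=D, marked=A C G
Mark D: refs=G D, marked=A C D G
Mark E: refs=A D, marked=A C D E G
Mark B: refs=E A null, marked=A B C D E G
Unmarked (collected): F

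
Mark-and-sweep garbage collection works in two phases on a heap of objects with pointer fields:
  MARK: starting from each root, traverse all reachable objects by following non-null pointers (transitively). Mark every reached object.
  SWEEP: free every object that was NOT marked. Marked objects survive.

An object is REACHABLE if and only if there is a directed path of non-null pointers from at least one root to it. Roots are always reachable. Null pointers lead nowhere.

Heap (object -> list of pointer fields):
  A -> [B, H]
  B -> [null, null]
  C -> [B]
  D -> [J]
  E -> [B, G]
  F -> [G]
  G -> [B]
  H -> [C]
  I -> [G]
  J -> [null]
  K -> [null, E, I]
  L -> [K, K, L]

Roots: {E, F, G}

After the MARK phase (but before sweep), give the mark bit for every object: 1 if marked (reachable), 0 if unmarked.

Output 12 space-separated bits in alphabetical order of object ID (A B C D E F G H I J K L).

Answer: 0 1 0 0 1 1 1 0 0 0 0 0

Derivation:
Roots: E F G
Mark E: refs=B G, marked=E
Mark F: refs=G, marked=E F
Mark G: refs=B, marked=E F G
Mark B: refs=null null, marked=B E F G
Unmarked (collected): A C D H I J K L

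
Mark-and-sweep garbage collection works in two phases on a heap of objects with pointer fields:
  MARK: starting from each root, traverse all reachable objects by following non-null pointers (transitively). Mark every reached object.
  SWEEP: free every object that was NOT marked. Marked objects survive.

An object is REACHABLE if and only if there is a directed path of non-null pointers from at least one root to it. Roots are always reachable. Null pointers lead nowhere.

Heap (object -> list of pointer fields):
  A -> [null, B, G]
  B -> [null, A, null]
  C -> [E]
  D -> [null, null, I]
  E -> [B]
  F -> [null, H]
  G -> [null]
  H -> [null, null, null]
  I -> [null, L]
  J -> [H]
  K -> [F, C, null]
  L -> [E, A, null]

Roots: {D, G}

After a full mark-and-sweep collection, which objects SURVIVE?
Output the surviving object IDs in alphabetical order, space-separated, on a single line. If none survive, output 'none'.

Answer: A B D E G I L

Derivation:
Roots: D G
Mark D: refs=null null I, marked=D
Mark G: refs=null, marked=D G
Mark I: refs=null L, marked=D G I
Mark L: refs=E A null, marked=D G I L
Mark E: refs=B, marked=D E G I L
Mark A: refs=null B G, marked=A D E G I L
Mark B: refs=null A null, marked=A B D E G I L
Unmarked (collected): C F H J K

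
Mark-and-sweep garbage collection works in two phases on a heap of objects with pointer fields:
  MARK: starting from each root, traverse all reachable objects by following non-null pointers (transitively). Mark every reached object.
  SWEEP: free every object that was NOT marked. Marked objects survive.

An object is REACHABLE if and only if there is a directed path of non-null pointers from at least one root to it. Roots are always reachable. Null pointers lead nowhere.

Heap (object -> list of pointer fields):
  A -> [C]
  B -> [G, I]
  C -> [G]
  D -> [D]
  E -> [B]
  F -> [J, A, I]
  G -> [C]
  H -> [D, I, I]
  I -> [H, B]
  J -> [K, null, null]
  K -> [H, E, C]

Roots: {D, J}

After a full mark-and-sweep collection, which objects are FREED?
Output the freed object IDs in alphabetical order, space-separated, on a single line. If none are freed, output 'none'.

Roots: D J
Mark D: refs=D, marked=D
Mark J: refs=K null null, marked=D J
Mark K: refs=H E C, marked=D J K
Mark H: refs=D I I, marked=D H J K
Mark E: refs=B, marked=D E H J K
Mark C: refs=G, marked=C D E H J K
Mark I: refs=H B, marked=C D E H I J K
Mark B: refs=G I, marked=B C D E H I J K
Mark G: refs=C, marked=B C D E G H I J K
Unmarked (collected): A F

Answer: A F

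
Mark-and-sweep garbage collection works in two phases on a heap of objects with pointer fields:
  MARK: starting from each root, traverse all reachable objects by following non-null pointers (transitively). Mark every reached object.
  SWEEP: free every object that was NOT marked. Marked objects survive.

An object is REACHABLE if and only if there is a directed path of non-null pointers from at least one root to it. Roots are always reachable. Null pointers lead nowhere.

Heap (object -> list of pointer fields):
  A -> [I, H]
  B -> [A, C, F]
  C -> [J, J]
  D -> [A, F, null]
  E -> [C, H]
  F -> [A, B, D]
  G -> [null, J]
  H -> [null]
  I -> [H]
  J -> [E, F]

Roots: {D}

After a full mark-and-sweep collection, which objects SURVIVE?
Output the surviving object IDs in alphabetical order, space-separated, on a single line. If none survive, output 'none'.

Roots: D
Mark D: refs=A F null, marked=D
Mark A: refs=I H, marked=A D
Mark F: refs=A B D, marked=A D F
Mark I: refs=H, marked=A D F I
Mark H: refs=null, marked=A D F H I
Mark B: refs=A C F, marked=A B D F H I
Mark C: refs=J J, marked=A B C D F H I
Mark J: refs=E F, marked=A B C D F H I J
Mark E: refs=C H, marked=A B C D E F H I J
Unmarked (collected): G

Answer: A B C D E F H I J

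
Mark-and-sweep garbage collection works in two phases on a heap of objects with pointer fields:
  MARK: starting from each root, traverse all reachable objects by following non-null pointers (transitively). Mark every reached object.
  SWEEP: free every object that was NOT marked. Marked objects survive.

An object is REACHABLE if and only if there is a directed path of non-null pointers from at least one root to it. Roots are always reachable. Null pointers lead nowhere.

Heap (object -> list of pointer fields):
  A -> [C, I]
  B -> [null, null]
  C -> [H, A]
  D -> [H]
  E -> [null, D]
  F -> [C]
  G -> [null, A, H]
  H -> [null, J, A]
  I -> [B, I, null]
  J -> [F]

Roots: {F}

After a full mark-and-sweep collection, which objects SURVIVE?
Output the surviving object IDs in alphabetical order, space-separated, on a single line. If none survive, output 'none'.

Answer: A B C F H I J

Derivation:
Roots: F
Mark F: refs=C, marked=F
Mark C: refs=H A, marked=C F
Mark H: refs=null J A, marked=C F H
Mark A: refs=C I, marked=A C F H
Mark J: refs=F, marked=A C F H J
Mark I: refs=B I null, marked=A C F H I J
Mark B: refs=null null, marked=A B C F H I J
Unmarked (collected): D E G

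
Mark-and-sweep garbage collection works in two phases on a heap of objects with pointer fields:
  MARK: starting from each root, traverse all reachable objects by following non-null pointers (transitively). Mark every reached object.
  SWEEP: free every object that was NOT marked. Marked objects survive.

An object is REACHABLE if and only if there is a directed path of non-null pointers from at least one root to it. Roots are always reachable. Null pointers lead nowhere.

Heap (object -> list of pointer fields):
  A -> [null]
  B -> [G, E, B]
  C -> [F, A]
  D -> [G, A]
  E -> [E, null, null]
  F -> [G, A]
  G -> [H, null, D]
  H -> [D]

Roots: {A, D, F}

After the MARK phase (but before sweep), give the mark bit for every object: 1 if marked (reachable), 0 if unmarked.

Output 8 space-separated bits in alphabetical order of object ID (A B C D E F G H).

Roots: A D F
Mark A: refs=null, marked=A
Mark D: refs=G A, marked=A D
Mark F: refs=G A, marked=A D F
Mark G: refs=H null D, marked=A D F G
Mark H: refs=D, marked=A D F G H
Unmarked (collected): B C E

Answer: 1 0 0 1 0 1 1 1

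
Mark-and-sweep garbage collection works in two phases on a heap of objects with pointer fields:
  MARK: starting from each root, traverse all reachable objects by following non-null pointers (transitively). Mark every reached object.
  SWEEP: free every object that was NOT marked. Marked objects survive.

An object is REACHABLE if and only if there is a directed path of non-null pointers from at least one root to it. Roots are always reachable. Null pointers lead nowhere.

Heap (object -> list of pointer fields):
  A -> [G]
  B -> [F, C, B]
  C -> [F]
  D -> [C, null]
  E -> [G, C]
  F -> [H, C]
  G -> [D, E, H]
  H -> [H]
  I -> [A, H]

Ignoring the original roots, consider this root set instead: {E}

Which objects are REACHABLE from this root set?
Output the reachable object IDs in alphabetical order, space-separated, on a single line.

Roots: E
Mark E: refs=G C, marked=E
Mark G: refs=D E H, marked=E G
Mark C: refs=F, marked=C E G
Mark D: refs=C null, marked=C D E G
Mark H: refs=H, marked=C D E G H
Mark F: refs=H C, marked=C D E F G H
Unmarked (collected): A B I

Answer: C D E F G H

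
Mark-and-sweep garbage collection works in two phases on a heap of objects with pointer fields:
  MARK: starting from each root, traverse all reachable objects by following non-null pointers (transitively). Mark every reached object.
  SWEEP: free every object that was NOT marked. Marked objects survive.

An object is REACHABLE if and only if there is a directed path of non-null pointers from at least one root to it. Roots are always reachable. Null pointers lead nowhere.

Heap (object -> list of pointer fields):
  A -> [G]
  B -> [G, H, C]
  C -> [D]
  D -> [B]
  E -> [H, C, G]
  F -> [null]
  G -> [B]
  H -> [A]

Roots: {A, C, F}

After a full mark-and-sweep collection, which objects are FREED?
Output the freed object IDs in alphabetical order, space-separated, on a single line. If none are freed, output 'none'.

Answer: E

Derivation:
Roots: A C F
Mark A: refs=G, marked=A
Mark C: refs=D, marked=A C
Mark F: refs=null, marked=A C F
Mark G: refs=B, marked=A C F G
Mark D: refs=B, marked=A C D F G
Mark B: refs=G H C, marked=A B C D F G
Mark H: refs=A, marked=A B C D F G H
Unmarked (collected): E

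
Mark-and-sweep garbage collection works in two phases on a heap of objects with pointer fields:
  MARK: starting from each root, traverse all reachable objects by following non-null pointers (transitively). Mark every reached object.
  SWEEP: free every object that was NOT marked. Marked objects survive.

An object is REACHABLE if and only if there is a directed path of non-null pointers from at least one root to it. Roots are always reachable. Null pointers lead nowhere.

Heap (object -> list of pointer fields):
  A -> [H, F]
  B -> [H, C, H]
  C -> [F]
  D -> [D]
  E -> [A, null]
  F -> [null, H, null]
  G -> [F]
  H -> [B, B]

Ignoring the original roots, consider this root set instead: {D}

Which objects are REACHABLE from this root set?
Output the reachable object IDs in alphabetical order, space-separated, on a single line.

Answer: D

Derivation:
Roots: D
Mark D: refs=D, marked=D
Unmarked (collected): A B C E F G H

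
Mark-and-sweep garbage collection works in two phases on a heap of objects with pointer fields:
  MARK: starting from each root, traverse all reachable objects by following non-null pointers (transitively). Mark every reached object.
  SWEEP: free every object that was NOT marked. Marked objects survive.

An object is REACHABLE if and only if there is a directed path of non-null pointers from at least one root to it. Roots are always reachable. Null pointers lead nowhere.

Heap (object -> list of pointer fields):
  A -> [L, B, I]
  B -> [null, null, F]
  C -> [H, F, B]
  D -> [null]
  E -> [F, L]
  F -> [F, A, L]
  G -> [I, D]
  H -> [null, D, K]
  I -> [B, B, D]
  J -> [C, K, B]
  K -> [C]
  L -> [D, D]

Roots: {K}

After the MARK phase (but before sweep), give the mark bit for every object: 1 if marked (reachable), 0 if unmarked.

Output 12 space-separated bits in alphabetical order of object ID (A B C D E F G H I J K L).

Answer: 1 1 1 1 0 1 0 1 1 0 1 1

Derivation:
Roots: K
Mark K: refs=C, marked=K
Mark C: refs=H F B, marked=C K
Mark H: refs=null D K, marked=C H K
Mark F: refs=F A L, marked=C F H K
Mark B: refs=null null F, marked=B C F H K
Mark D: refs=null, marked=B C D F H K
Mark A: refs=L B I, marked=A B C D F H K
Mark L: refs=D D, marked=A B C D F H K L
Mark I: refs=B B D, marked=A B C D F H I K L
Unmarked (collected): E G J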